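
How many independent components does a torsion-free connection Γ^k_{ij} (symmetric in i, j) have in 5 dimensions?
Γ^k_{ij} has n choices for the upper index and n(n+1)/2 independent symmetric lower index pairs.
Total = 5 × 5×6/2 = 5 × 15 = 75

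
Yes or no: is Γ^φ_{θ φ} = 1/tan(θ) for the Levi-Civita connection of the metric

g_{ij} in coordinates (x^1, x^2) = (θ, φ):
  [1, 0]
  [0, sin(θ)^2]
Γ^φ_{θ φ} = (1/2) g^{φφ} (∂_θ g_{φφ} + ∂_φ g_{φθ} - ∂_φ g_{θφ}) = (1/2)(1/sin(θ)^2)((sin(2*θ)) + (0) - (0)) = 1/tan(θ)
This equals the proposed value 1/tan(θ).
Yes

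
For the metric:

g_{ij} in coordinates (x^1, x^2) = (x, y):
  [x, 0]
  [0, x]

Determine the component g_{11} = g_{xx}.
With x^1 = x, x^2 = y, g_{11} = g_{xx} is the row-1, column-1 entry of the matrix.
g_{11} = x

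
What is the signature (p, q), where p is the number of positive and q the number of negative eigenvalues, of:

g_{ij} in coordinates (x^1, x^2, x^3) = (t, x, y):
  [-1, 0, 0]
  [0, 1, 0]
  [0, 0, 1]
The metric is diagonal, so its eigenvalues are the diagonal entries: -1, 1, 1 (at a generic point, where coordinate-dependent entries are positive).
2 positive, 1 negative.
(2, 1) - Lorentzian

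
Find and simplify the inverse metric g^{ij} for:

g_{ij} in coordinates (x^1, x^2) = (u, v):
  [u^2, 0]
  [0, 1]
The metric is diagonal, so g^{ij} is diagonal with entries 1/g_{ii}: diag(1/(u^2), 1).
g^{ij}:
  [1/u^2, 0]
  [0, 1]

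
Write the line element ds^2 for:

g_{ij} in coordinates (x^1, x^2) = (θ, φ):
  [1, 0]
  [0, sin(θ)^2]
ds^2 = g_{ij} dx^i dx^j; only the non-zero components contribute.
ds^2 = dθ^2 + sin(θ)^2 dφ^2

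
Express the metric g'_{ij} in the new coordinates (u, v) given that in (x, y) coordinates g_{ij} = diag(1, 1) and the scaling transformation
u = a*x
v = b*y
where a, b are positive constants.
Invert the transformation: x = u/a, y = v/b
g'_{ij} = (∂x^k/∂x'^i)(∂x^l/∂x'^j) g_{kl}; with g_{kl} = δ_{kl} this is Σ_k (∂x^k/∂x'^i)(∂x^k/∂x'^j).
Jacobian: ∂x/∂u = 1/a, ∂x/∂v = 0, ∂y/∂u = 0, ∂y/∂v = 1/b
g'_{uu} = (1/a)(1/a) + (0)(0) = 1/a^2
g'_{uv} = (1/a)(0) + (0)(1/b) = 0
g'_{vv} = (0)(0) + (1/b)(1/b) = 1/b^2
g'_{ij} = diag(1/a^2, 1/b^2)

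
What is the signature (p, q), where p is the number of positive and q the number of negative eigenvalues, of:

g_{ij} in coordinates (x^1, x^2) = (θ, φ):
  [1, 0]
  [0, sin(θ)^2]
The metric is diagonal, so its eigenvalues are the diagonal entries: 1, sin(θ)^2 (at a generic point, where coordinate-dependent entries are positive).
2 positive, 0 negative.
(2, 0) - Riemannian (positive definite)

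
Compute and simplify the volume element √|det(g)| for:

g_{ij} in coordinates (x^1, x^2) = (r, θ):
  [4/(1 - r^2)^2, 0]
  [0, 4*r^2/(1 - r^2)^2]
det(g) = 16*r^2/(1 - r^2)^4
√|det(g)| = 4*r/(r^2 - 1)^2
Volume element: dV = 4*r/(r^2 - 1)^2 dr dθ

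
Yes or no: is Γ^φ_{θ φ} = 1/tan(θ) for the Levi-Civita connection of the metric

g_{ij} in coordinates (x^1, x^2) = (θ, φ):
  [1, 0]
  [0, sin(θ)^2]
Γ^φ_{θ φ} = (1/2) g^{φφ} (∂_θ g_{φφ} + ∂_φ g_{φθ} - ∂_φ g_{θφ}) = (1/2)(1/sin(θ)^2)((sin(2*θ)) + (0) - (0)) = 1/tan(θ)
This equals the proposed value 1/tan(θ).
Yes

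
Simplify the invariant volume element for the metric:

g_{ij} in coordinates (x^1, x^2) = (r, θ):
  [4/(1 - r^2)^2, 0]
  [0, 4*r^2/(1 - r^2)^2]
det(g) = 16*r^2/(1 - r^2)^4
√|det(g)| = 4*r/(r^2 - 1)^2
Volume element: dV = 4*r/(r^2 - 1)^2 dr dθ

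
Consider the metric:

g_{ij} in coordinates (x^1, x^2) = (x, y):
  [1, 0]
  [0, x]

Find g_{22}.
With x^1 = x, x^2 = y, g_{22} = g_{yy} is the row-2, column-2 entry of the matrix.
g_{22} = x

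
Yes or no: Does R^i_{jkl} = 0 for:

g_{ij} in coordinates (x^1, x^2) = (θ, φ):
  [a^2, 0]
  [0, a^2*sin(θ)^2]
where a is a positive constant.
Non-zero Christoffel symbols:
Γ^θ_{φ φ} = -sin(2*θ)/2
Γ^φ_{θ φ} = 1/tan(θ)
Ricci tensor: R_{θθ} = 1, R_{θφ} = 0, R_{φφ} = sin(θ)^2
The Ricci tensor is non-zero, so the Riemann tensor is non-zero: not flat.
No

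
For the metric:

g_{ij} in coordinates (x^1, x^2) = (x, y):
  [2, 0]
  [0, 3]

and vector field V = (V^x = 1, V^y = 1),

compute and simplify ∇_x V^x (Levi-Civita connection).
All Christoffel symbols are zero.
∇_x V^x = ∂_x V^x + Γ^x_{x j} V^j
  = (0) + (0)(1) + (0)(1)
  = 0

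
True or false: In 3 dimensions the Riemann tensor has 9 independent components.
n^2(n^2-1)/12 = 9·8/12 = 6 independent components for n = 3.
False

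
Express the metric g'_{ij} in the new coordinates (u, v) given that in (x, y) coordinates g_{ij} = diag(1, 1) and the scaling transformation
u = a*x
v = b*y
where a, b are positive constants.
Invert the transformation: x = u/a, y = v/b
g'_{ij} = (∂x^k/∂x'^i)(∂x^l/∂x'^j) g_{kl}; with g_{kl} = δ_{kl} this is Σ_k (∂x^k/∂x'^i)(∂x^k/∂x'^j).
Jacobian: ∂x/∂u = 1/a, ∂x/∂v = 0, ∂y/∂u = 0, ∂y/∂v = 1/b
g'_{uu} = (1/a)(1/a) + (0)(0) = 1/a^2
g'_{uv} = (1/a)(0) + (0)(1/b) = 0
g'_{vv} = (0)(0) + (1/b)(1/b) = 1/b^2
g'_{ij} = diag(1/a^2, 1/b^2)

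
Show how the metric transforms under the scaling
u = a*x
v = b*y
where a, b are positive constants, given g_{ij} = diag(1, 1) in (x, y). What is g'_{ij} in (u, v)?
Invert the transformation: x = u/a, y = v/b
g'_{ij} = (∂x^k/∂x'^i)(∂x^l/∂x'^j) g_{kl}; with g_{kl} = δ_{kl} this is Σ_k (∂x^k/∂x'^i)(∂x^k/∂x'^j).
Jacobian: ∂x/∂u = 1/a, ∂x/∂v = 0, ∂y/∂u = 0, ∂y/∂v = 1/b
g'_{uu} = (1/a)(1/a) + (0)(0) = 1/a^2
g'_{uv} = (1/a)(0) + (0)(1/b) = 0
g'_{vv} = (0)(0) + (1/b)(1/b) = 1/b^2
g'_{ij} = diag(1/a^2, 1/b^2)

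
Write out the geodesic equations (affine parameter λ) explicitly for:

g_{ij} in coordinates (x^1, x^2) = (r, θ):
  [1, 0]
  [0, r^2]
Geodesic equation: d^2x^k/dλ^2 + Γ^k_{ij} (dx^i/dλ)(dx^j/dλ) = 0.
Non-zero Christoffel symbols:
Γ^r_{θ θ} = -r
Γ^θ_{r θ} = 1/r
Substituting (the symmetric pair Γ^k_{ij}, Γ^k_{ji} combines into a factor 2):
d^2r/dλ^2 - r (dθ/dλ)^2 = 0
d^2θ/dλ^2 + (2/r) (dr/dλ)(dθ/dλ) = 0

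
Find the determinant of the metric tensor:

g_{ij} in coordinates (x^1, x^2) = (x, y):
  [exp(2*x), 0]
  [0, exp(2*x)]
For a 2×2 metric: det(g) = g_{11}·g_{22} - g_{12}·g_{21}
= (exp(2*x))·(exp(2*x)) - (0)·(0)
= exp(4*x) - 0
det(g) = exp(4*x)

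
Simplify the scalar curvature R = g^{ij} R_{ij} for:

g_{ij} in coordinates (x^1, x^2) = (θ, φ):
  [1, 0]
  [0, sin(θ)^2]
Non-zero Christoffel symbols (Γ^k_{ij} = Γ^k_{ji}):
Γ^θ_{φ φ} = -sin(2*θ)/2
Γ^φ_{θ φ} = 1/tan(θ)
Ricci tensor (R_{ij} = R^k_{ikj}): R_{θθ} = 1, R_{θφ} = 0, R_{φφ} = sin(θ)^2
Inverse metric: g^{θθ} = 1, g^{φφ} = 1/sin(θ)^2
R = g^{ij} R_{ij} = (1)(1) + (1/sin(θ)^2)(sin(θ)^2) = 2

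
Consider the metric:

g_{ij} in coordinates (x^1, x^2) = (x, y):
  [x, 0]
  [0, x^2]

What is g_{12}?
With x^1 = x, x^2 = y, g_{12} = g_{xy} is the row-1, column-2 entry of the matrix.
g_{12} = 0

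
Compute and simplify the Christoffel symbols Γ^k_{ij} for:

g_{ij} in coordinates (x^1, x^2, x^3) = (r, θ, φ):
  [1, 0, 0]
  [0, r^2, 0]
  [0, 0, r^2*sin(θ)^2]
Using Γ^k_{ij} = (1/2) g^{km} (∂_i g_{mj} + ∂_j g_{mi} - ∂_m g_{ij}); the metric is diagonal, so only the m = k term contributes.
Non-zero symbols (using the symmetry Γ^k_{ij} = Γ^k_{ji}):
Γ^r_{θ θ} = (1/2) g^{rr} (∂_θ g_{rθ} + ∂_θ g_{rθ} - ∂_r g_{θθ}) = (1/2)(1)((0) + (0) - (2*r)) = -r
Γ^r_{φ φ} = (1/2) g^{rr} (∂_φ g_{rφ} + ∂_φ g_{rφ} - ∂_r g_{φφ}) = (1/2)(1)((0) + (0) - (2*r*sin(θ)^2)) = -r*sin(θ)^2
Γ^θ_{r θ} = (1/2) g^{θθ} (∂_r g_{θθ} + ∂_θ g_{θr} - ∂_θ g_{rθ}) = (1/2)(1/r^2)((2*r) + (0) - (0)) = 1/r
Γ^θ_{φ φ} = (1/2) g^{θθ} (∂_φ g_{θφ} + ∂_φ g_{θφ} - ∂_θ g_{φφ}) = (1/2)(1/r^2)((0) + (0) - (r^2*sin(2*θ))) = -sin(2*θ)/2
Γ^φ_{r φ} = (1/2) g^{φφ} (∂_r g_{φφ} + ∂_φ g_{φr} - ∂_φ g_{rφ}) = (1/2)(1/(r^2*sin(θ)^2))((2*r*sin(θ)^2) + (0) - (0)) = 1/r
Γ^φ_{θ φ} = (1/2) g^{φφ} (∂_θ g_{φφ} + ∂_φ g_{φθ} - ∂_φ g_{θφ}) = (1/2)(1/(r^2*sin(θ)^2))((r^2*sin(2*θ)) + (0) - (0)) = 1/tan(θ)
All other Christoffel symbols are zero.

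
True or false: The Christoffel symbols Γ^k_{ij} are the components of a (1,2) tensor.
Under a change of coordinates Γ picks up an inhomogeneous term ∂²x/∂x'∂x'; e.g. Γ = 0 in Cartesian coordinates but Γ^r_{θθ} = -r in polar coordinates on the same flat plane.
False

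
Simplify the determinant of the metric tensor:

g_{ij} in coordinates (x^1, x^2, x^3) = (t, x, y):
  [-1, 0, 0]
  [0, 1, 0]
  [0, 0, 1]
Diagonal metric: det(g) = g_{11}·g_{22}·g_{33}
= (-1)·(1)·(1)
det(g) = -1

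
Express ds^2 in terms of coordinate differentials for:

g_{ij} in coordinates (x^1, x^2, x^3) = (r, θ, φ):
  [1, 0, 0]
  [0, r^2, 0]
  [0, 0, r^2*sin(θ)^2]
ds^2 = g_{ij} dx^i dx^j; only the non-zero components contribute.
ds^2 = dr^2 + r^2 dθ^2 + r^2*sin(θ)^2 dφ^2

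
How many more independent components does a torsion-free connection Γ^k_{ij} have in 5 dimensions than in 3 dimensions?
Independent components in n dimensions: n × n(n+1)/2 = n^2(n+1)/2.
5D: 5 × 15 = 75
3D: 3 × 6 = 18
Difference = 75 - 18 = 57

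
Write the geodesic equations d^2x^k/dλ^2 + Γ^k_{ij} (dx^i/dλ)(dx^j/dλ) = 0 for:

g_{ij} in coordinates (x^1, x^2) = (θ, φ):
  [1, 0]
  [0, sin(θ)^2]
Geodesic equation: d^2x^k/dλ^2 + Γ^k_{ij} (dx^i/dλ)(dx^j/dλ) = 0.
Non-zero Christoffel symbols:
Γ^θ_{φ φ} = -sin(2*θ)/2
Γ^φ_{θ φ} = 1/tan(θ)
Substituting (the symmetric pair Γ^k_{ij}, Γ^k_{ji} combines into a factor 2):
d^2θ/dλ^2 - (sin(2*θ)/2) (dφ/dλ)^2 = 0
d^2φ/dλ^2 + (2/tan(θ)) (dθ/dλ)(dφ/dλ) = 0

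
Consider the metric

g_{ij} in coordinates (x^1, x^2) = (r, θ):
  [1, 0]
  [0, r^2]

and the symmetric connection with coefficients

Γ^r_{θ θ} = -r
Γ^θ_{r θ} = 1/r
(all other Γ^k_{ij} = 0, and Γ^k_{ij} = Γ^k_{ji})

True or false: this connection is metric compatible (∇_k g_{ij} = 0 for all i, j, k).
Using ∇_k g_{ij} = ∂_k g_{ij} - Γ^m_{ki} g_{mj} - Γ^m_{kj} g_{im}:
e.g. ∇_r g_{θθ} = (2*r) - (r) - (r) = 0
Every component ∇_k g_{ij} vanishes: the connection is metric compatible.
True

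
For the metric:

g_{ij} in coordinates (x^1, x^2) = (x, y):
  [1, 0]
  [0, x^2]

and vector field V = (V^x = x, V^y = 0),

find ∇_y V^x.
Non-zero Christoffel symbols:
Γ^x_{y y} = -x
Γ^y_{x y} = 1/x
∇_y V^x = ∂_y V^x + Γ^x_{y j} V^j
  = (0) + (0)(x) + (-x)(0)
  = 0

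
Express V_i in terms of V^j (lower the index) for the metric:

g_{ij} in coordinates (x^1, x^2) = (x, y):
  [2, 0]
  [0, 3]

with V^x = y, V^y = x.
V_i = g_{ij} V^j:
V_x = (2)(y) + (0)(x) = 2*y
V_y = (0)(y) + (3)(x) = 3*x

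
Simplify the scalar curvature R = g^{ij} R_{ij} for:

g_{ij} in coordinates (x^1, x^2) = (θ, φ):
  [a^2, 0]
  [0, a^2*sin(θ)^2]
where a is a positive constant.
Non-zero Christoffel symbols (Γ^k_{ij} = Γ^k_{ji}):
Γ^θ_{φ φ} = -sin(2*θ)/2
Γ^φ_{θ φ} = 1/tan(θ)
Ricci tensor (R_{ij} = R^k_{ikj}): R_{θθ} = 1, R_{θφ} = 0, R_{φφ} = sin(θ)^2
Inverse metric: g^{θθ} = 1/a^2, g^{φφ} = 1/(a^2*sin(θ)^2)
R = g^{ij} R_{ij} = (1/a^2)(1) + (1/(a^2*sin(θ)^2))(sin(θ)^2) = 2/a^2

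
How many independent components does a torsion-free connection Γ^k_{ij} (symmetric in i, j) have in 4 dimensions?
Γ^k_{ij} has n choices for the upper index and n(n+1)/2 independent symmetric lower index pairs.
Total = 4 × 4×5/2 = 4 × 10 = 40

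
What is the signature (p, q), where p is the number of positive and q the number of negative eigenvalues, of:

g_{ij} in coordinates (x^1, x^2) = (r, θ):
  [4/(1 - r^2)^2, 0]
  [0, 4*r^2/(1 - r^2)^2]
The metric is diagonal, so its eigenvalues are the diagonal entries: 4/(1 - r^2)^2, 4*r^2/(1 - r^2)^2 (at a generic point, where coordinate-dependent entries are positive).
2 positive, 0 negative.
(2, 0) - Riemannian (positive definite)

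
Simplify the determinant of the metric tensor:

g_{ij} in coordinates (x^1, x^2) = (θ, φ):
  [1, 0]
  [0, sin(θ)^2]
For a 2×2 metric: det(g) = g_{11}·g_{22} - g_{12}·g_{21}
= (1)·(sin(θ)^2) - (0)·(0)
= sin(θ)^2 - 0
det(g) = sin(θ)^2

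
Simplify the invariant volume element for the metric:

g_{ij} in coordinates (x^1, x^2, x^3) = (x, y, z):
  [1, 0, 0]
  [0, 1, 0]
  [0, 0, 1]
det(g) = 1
√|det(g)| = 1
Volume element: dV = 1 dx dy dz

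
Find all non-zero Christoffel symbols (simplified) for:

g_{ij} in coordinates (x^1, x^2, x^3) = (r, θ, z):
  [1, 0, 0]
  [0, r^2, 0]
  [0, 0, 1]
Using Γ^k_{ij} = (1/2) g^{km} (∂_i g_{mj} + ∂_j g_{mi} - ∂_m g_{ij}); the metric is diagonal, so only the m = k term contributes.
Non-zero symbols (using the symmetry Γ^k_{ij} = Γ^k_{ji}):
Γ^r_{θ θ} = (1/2) g^{rr} (∂_θ g_{rθ} + ∂_θ g_{rθ} - ∂_r g_{θθ}) = (1/2)(1)((0) + (0) - (2*r)) = -r
Γ^θ_{r θ} = (1/2) g^{θθ} (∂_r g_{θθ} + ∂_θ g_{θr} - ∂_θ g_{rθ}) = (1/2)(1/r^2)((2*r) + (0) - (0)) = 1/r
All other Christoffel symbols are zero.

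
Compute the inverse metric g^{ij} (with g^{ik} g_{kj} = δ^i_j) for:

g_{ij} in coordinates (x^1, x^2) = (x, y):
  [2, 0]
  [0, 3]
The metric is diagonal, so g^{ij} is diagonal with entries 1/g_{ii}: diag(1/2, 1/3).
g^{ij}:
  [1/2, 0]
  [0, 1/3]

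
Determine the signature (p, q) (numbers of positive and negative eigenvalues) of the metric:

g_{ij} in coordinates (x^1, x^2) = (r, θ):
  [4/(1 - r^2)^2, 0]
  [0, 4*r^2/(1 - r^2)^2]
The metric is diagonal, so its eigenvalues are the diagonal entries: 4/(1 - r^2)^2, 4*r^2/(1 - r^2)^2 (at a generic point, where coordinate-dependent entries are positive).
2 positive, 0 negative.
(2, 0) - Riemannian (positive definite)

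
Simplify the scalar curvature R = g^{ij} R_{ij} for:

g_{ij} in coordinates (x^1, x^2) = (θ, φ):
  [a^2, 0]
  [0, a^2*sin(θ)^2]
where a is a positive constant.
Non-zero Christoffel symbols (Γ^k_{ij} = Γ^k_{ji}):
Γ^θ_{φ φ} = -sin(2*θ)/2
Γ^φ_{θ φ} = 1/tan(θ)
Ricci tensor (R_{ij} = R^k_{ikj}): R_{θθ} = 1, R_{θφ} = 0, R_{φφ} = sin(θ)^2
Inverse metric: g^{θθ} = 1/a^2, g^{φφ} = 1/(a^2*sin(θ)^2)
R = g^{ij} R_{ij} = (1/a^2)(1) + (1/(a^2*sin(θ)^2))(sin(θ)^2) = 2/a^2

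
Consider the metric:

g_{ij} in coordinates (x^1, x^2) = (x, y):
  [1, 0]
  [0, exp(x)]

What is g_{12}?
With x^1 = x, x^2 = y, g_{12} = g_{xy} is the row-1, column-2 entry of the matrix.
g_{12} = 0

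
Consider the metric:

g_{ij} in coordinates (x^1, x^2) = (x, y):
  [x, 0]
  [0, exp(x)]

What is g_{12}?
With x^1 = x, x^2 = y, g_{12} = g_{xy} is the row-1, column-2 entry of the matrix.
g_{12} = 0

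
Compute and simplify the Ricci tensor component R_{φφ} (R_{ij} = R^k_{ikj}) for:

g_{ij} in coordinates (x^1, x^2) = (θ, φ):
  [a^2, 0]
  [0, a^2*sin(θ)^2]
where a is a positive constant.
Non-zero Christoffel symbols (Γ^k_{ij} = Γ^k_{ji}):
Γ^θ_{φ φ} = -sin(2*θ)/2
Γ^φ_{θ φ} = 1/tan(θ)
R^θ_{φ θ φ} = ∂_θ Γ^θ_{φ φ} - ∂_φ Γ^θ_{φ θ} + Γ^θ_{θ m} Γ^m_{φ φ} - Γ^θ_{φ m} Γ^m_{φ θ}
  = (-cos(2*θ)) - (0) + (0) - (-cos(θ)^2) = sin(θ)^2
R^φ_{φ φ φ} = 0 (a repeated index in an antisymmetric pair)
R_{φφ} = R^θ_{φ θ φ} + R^φ_{φ φ φ} = (sin(θ)^2) + (0) = sin(θ)^2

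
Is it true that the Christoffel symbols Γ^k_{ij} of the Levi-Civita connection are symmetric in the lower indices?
The Levi-Civita connection is torsion-free, which is exactly Γ^k_{ij} = Γ^k_{ji}.
Yes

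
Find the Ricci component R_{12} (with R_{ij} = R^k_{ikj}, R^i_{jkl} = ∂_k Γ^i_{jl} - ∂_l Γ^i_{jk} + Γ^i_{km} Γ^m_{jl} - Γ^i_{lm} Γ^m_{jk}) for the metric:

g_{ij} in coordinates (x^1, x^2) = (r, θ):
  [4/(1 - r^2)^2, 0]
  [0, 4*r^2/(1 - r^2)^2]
Non-zero Christoffel symbols (Γ^k_{ij} = Γ^k_{ji}):
Γ^r_{r r} = 2*r/(1 - r^2)
Γ^r_{θ θ} = (r^3 + r)/(r^2 - 1)
Γ^θ_{r θ} = (-r^2 - 1)/(r^3 - r)
R^r_{r r θ} = 0 (a repeated index in an antisymmetric pair)
R^θ_{r θ θ} = 0 (a repeated index in an antisymmetric pair)
R_{rθ} = R^r_{r r θ} + R^θ_{r θ θ} = (0) + (0) = 0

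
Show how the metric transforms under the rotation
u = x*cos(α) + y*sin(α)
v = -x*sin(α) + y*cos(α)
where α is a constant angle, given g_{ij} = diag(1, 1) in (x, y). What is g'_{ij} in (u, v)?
Invert the transformation: x = u*cos(α) - v*sin(α), y = u*sin(α) + v*cos(α)
g'_{ij} = (∂x^k/∂x'^i)(∂x^l/∂x'^j) g_{kl}; with g_{kl} = δ_{kl} this is Σ_k (∂x^k/∂x'^i)(∂x^k/∂x'^j).
Jacobian: ∂x/∂u = cos(α), ∂x/∂v = -sin(α), ∂y/∂u = sin(α), ∂y/∂v = cos(α)
g'_{uu} = (cos(α))(cos(α)) + (sin(α))(sin(α)) = 1
g'_{uv} = (cos(α))(-sin(α)) + (sin(α))(cos(α)) = 0
g'_{vv} = (-sin(α))(-sin(α)) + (cos(α))(cos(α)) = 1
g'_{ij} = diag(1, 1)
The Euclidean metric is invariant under rotations.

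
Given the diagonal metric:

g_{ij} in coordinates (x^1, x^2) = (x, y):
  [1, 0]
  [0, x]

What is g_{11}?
With x^1 = x, x^2 = y, g_{11} = g_{xx} is the row-1, column-1 entry of the matrix.
g_{11} = 1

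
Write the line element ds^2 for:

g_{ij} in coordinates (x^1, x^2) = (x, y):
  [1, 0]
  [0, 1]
ds^2 = g_{ij} dx^i dx^j; only the non-zero components contribute.
ds^2 = dx^2 + dy^2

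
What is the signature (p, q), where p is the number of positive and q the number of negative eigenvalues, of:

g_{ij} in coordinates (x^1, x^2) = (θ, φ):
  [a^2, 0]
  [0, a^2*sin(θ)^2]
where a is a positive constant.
The metric is diagonal, so its eigenvalues are the diagonal entries: a^2, a^2*sin(θ)^2 (at a generic point, where coordinate-dependent entries are positive).
2 positive, 0 negative.
(2, 0) - Riemannian (positive definite)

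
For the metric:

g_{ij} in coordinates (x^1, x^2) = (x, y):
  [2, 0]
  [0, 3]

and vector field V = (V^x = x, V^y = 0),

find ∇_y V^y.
All Christoffel symbols are zero.
∇_y V^y = ∂_y V^y + Γ^y_{y j} V^j
  = (0) + (0)(x) + (0)(0)
  = 0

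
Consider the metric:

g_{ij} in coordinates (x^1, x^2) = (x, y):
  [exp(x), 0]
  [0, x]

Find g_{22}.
With x^1 = x, x^2 = y, g_{22} = g_{yy} is the row-2, column-2 entry of the matrix.
g_{22} = x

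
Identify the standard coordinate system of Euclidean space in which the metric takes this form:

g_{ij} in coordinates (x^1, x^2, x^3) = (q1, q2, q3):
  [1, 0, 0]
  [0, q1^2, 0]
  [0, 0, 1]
The line element ds^2 = dq1^2 + q1^2 dq2^2 + dq3^2 is dr^2 + r^2 dθ^2 + dz^2 with q1 = r, q2 = θ, q3 = z.
cylindrical coordinates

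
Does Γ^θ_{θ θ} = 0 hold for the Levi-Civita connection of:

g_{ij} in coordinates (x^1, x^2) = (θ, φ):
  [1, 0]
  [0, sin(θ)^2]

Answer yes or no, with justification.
Γ^θ_{θ θ} = (1/2) g^{θθ} (∂_θ g_{θθ} + ∂_θ g_{θθ} - ∂_θ g_{θθ}) = (1/2)(1)((0) + (0) - (0)) = 0
This equals the proposed value 0.
Yes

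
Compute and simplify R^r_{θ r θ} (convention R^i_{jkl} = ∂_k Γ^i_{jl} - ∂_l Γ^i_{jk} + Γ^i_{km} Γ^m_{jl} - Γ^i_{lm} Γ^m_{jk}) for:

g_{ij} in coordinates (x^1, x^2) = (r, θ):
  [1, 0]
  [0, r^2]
Non-zero Christoffel symbols (Γ^k_{ij} = Γ^k_{ji}):
Γ^r_{θ θ} = -r
Γ^θ_{r θ} = 1/r
R^r_{θ r θ} = ∂_r Γ^r_{θ θ} - ∂_θ Γ^r_{θ r} + Γ^r_{r m} Γ^m_{θ θ} - Γ^r_{θ m} Γ^m_{θ r}
  = (-1) - (0) + (0) - (-1) = 0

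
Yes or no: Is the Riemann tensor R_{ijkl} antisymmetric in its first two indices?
R_{ijkl} = -R_{jikl} (follows from metric compatibility).
Yes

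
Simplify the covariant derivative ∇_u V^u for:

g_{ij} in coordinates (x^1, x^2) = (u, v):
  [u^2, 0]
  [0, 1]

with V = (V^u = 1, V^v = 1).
Non-zero Christoffel symbols:
Γ^u_{u u} = 1/u
∇_u V^u = ∂_u V^u + Γ^u_{u j} V^j
  = (0) + (1/u)(1) + (0)(1)
  = 1/u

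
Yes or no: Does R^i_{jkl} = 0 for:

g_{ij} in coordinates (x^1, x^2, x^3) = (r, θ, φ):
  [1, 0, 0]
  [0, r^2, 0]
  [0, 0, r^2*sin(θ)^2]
Non-zero Christoffel symbols:
Γ^r_{θ θ} = -r
Γ^r_{φ φ} = -r*sin(θ)^2
Γ^θ_{r θ} = 1/r
Γ^θ_{φ φ} = -sin(2*θ)/2
Γ^φ_{r φ} = 1/r
Γ^φ_{θ φ} = 1/tan(θ)
Ricci tensor: R_{rr} = 0, R_{rθ} = 0, R_{rφ} = 0, R_{θθ} = 0, R_{θφ} = 0, R_{φφ} = 0
All R_{ij} vanish; in 3 dimensions the Riemann tensor is fully determined by the Ricci tensor, so R^i_{jkl} = 0: the metric is flat (curvilinear coordinates on flat space).
Yes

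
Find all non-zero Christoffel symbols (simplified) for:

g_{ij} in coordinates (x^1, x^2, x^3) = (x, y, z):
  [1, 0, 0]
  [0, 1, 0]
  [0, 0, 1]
Using Γ^k_{ij} = (1/2) g^{km} (∂_i g_{mj} + ∂_j g_{mi} - ∂_m g_{ij}); the metric is diagonal, so only the m = k term contributes.
Every metric component is constant, so all ∂_m g_{ij} = 0 and every Christoffel symbol vanishes.
All Christoffel symbols are zero.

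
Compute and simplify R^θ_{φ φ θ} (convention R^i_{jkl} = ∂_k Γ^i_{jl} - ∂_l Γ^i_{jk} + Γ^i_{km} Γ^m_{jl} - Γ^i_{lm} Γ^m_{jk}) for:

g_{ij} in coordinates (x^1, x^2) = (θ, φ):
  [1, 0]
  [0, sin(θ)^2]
Non-zero Christoffel symbols (Γ^k_{ij} = Γ^k_{ji}):
Γ^θ_{φ φ} = -sin(2*θ)/2
Γ^φ_{θ φ} = 1/tan(θ)
R^θ_{φ φ θ} = ∂_φ Γ^θ_{φ θ} - ∂_θ Γ^θ_{φ φ} + Γ^θ_{φ m} Γ^m_{φ θ} - Γ^θ_{θ m} Γ^m_{φ φ}
  = (0) - (-cos(2*θ)) + (-cos(θ)^2) - (0) = -sin(θ)^2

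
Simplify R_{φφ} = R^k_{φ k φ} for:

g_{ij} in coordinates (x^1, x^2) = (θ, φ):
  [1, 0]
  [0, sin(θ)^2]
Non-zero Christoffel symbols (Γ^k_{ij} = Γ^k_{ji}):
Γ^θ_{φ φ} = -sin(2*θ)/2
Γ^φ_{θ φ} = 1/tan(θ)
R^θ_{φ θ φ} = ∂_θ Γ^θ_{φ φ} - ∂_φ Γ^θ_{φ θ} + Γ^θ_{θ m} Γ^m_{φ φ} - Γ^θ_{φ m} Γ^m_{φ θ}
  = (-cos(2*θ)) - (0) + (0) - (-cos(θ)^2) = sin(θ)^2
R^φ_{φ φ φ} = 0 (a repeated index in an antisymmetric pair)
R_{φφ} = R^θ_{φ θ φ} + R^φ_{φ φ φ} = (sin(θ)^2) + (0) = sin(θ)^2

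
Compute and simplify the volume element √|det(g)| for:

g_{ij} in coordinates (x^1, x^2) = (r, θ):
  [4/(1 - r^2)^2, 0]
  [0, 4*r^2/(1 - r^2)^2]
det(g) = 16*r^2/(1 - r^2)^4
√|det(g)| = 4*r/(r^2 - 1)^2
Volume element: dV = 4*r/(r^2 - 1)^2 dr dθ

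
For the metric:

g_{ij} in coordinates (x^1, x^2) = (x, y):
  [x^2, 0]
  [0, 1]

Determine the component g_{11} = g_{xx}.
With x^1 = x, x^2 = y, g_{11} = g_{xx} is the row-1, column-1 entry of the matrix.
g_{11} = x^2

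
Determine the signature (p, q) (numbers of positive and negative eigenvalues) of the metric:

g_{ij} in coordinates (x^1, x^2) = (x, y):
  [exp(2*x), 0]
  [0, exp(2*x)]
The metric is diagonal, so its eigenvalues are the diagonal entries: exp(2*x), exp(2*x) (at a generic point, where coordinate-dependent entries are positive).
2 positive, 0 negative.
(2, 0) - Riemannian (positive definite)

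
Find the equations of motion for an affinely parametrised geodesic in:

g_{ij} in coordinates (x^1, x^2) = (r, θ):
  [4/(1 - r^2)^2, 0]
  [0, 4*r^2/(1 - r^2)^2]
Geodesic equation: d^2x^k/dλ^2 + Γ^k_{ij} (dx^i/dλ)(dx^j/dλ) = 0.
Non-zero Christoffel symbols:
Γ^r_{r r} = 2*r/(1 - r^2)
Γ^r_{θ θ} = (r^3 + r)/(r^2 - 1)
Γ^θ_{r θ} = (-r^2 - 1)/(r^3 - r)
Substituting (the symmetric pair Γ^k_{ij}, Γ^k_{ji} combines into a factor 2):
d^2r/dλ^2 + (2*r/(1 - r^2)) (dr/dλ)^2 + ((r^3 + r)/(r^2 - 1)) (dθ/dλ)^2 = 0
d^2θ/dλ^2 + ((-2*r^2 - 2)/(r^3 - r)) (dr/dλ)(dθ/dλ) = 0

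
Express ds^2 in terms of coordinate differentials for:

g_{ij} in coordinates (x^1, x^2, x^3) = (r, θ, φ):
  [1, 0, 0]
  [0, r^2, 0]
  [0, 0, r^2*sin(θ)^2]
ds^2 = g_{ij} dx^i dx^j; only the non-zero components contribute.
ds^2 = dr^2 + r^2 dθ^2 + r^2*sin(θ)^2 dφ^2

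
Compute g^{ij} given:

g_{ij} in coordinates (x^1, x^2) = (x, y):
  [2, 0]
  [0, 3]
The metric is diagonal, so g^{ij} is diagonal with entries 1/g_{ii}: diag(1/2, 1/3).
g^{ij}:
  [1/2, 0]
  [0, 1/3]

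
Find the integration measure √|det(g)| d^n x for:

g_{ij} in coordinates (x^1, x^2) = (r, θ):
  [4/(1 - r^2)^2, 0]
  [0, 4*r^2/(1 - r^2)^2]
det(g) = 16*r^2/(1 - r^2)^4
√|det(g)| = 4*r/(r^2 - 1)^2
Volume element: dV = 4*r/(r^2 - 1)^2 dr dθ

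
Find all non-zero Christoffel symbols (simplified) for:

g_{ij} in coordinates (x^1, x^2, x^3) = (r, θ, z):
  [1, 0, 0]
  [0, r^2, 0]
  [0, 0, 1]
Using Γ^k_{ij} = (1/2) g^{km} (∂_i g_{mj} + ∂_j g_{mi} - ∂_m g_{ij}); the metric is diagonal, so only the m = k term contributes.
Non-zero symbols (using the symmetry Γ^k_{ij} = Γ^k_{ji}):
Γ^r_{θ θ} = (1/2) g^{rr} (∂_θ g_{rθ} + ∂_θ g_{rθ} - ∂_r g_{θθ}) = (1/2)(1)((0) + (0) - (2*r)) = -r
Γ^θ_{r θ} = (1/2) g^{θθ} (∂_r g_{θθ} + ∂_θ g_{θr} - ∂_θ g_{rθ}) = (1/2)(1/r^2)((2*r) + (0) - (0)) = 1/r
All other Christoffel symbols are zero.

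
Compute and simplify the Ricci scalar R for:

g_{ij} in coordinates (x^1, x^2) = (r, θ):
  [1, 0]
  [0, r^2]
Non-zero Christoffel symbols (Γ^k_{ij} = Γ^k_{ji}):
Γ^r_{θ θ} = -r
Γ^θ_{r θ} = 1/r
Ricci tensor (R_{ij} = R^k_{ikj}): R_{rr} = 0, R_{rθ} = 0, R_{θθ} = 0
Inverse metric: g^{rr} = 1, g^{θθ} = 1/r^2
R = g^{ij} R_{ij} = (1)(0) + (1/r^2)(0) = 0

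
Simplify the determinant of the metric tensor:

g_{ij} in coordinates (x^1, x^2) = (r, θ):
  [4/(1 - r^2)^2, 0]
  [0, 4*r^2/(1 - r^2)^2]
For a 2×2 metric: det(g) = g_{11}·g_{22} - g_{12}·g_{21}
= (4/(1 - r^2)^2)·(4*r^2/(1 - r^2)^2) - (0)·(0)
= 16*r^2/(1 - r^2)^4 - 0
det(g) = 16*r^2/(1 - r^2)^4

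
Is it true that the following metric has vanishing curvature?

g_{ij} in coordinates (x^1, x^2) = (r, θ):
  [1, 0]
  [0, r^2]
Non-zero Christoffel symbols:
Γ^r_{θ θ} = -r
Γ^θ_{r θ} = 1/r
Ricci tensor: R_{rr} = 0, R_{rθ} = 0, R_{θθ} = 0
All R_{ij} vanish; in 2 dimensions the Riemann tensor is fully determined by the Ricci tensor, so R^i_{jkl} = 0: the metric is flat (curvilinear coordinates on flat space).
Yes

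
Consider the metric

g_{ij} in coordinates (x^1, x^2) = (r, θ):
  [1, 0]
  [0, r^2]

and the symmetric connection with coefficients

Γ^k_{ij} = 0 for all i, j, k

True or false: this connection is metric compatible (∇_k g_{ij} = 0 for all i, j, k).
Using ∇_k g_{ij} = ∂_k g_{ij} - Γ^m_{ki} g_{mj} - Γ^m_{kj} g_{im}:
∇_r g_{θθ} = (2*r) - (0) - (0) = 2*r ≠ 0
So the connection is not metric compatible (it is not the Levi-Civita connection).
False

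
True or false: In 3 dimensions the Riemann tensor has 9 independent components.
n^2(n^2-1)/12 = 9·8/12 = 6 independent components for n = 3.
False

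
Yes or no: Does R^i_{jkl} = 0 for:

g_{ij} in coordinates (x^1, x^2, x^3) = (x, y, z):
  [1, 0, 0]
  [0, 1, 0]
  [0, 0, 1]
All metric components are constant, so every Christoffel symbol vanishes and R^i_{jkl} = 0.
Yes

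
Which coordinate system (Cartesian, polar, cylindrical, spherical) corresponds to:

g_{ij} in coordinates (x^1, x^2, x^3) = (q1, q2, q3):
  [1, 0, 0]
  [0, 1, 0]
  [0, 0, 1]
All components are constant and the metric is the identity, i.e. orthonormal rectilinear coordinates.
Cartesian (3D) coordinates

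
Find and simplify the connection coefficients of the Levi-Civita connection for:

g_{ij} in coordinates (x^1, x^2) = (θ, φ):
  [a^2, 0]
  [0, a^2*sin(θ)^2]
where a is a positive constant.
Using Γ^k_{ij} = (1/2) g^{km} (∂_i g_{mj} + ∂_j g_{mi} - ∂_m g_{ij}); the metric is diagonal, so only the m = k term contributes.
Non-zero symbols (using the symmetry Γ^k_{ij} = Γ^k_{ji}):
Γ^θ_{φ φ} = (1/2) g^{θθ} (∂_φ g_{θφ} + ∂_φ g_{θφ} - ∂_θ g_{φφ}) = (1/2)(1/a^2)((0) + (0) - (a^2*sin(2*θ))) = -sin(2*θ)/2
Γ^φ_{θ φ} = (1/2) g^{φφ} (∂_θ g_{φφ} + ∂_φ g_{φθ} - ∂_φ g_{θφ}) = (1/2)(1/(a^2*sin(θ)^2))((a^2*sin(2*θ)) + (0) - (0)) = 1/tan(θ)
All other Christoffel symbols are zero.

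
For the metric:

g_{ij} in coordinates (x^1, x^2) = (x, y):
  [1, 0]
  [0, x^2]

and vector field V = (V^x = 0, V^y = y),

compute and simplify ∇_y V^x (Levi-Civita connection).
Non-zero Christoffel symbols:
Γ^x_{y y} = -x
Γ^y_{x y} = 1/x
∇_y V^x = ∂_y V^x + Γ^x_{y j} V^j
  = (0) + (0)(0) + (-x)(y)
  = -x*y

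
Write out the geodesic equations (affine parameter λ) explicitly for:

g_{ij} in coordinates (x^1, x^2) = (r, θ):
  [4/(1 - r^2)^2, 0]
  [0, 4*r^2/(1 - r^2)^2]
Geodesic equation: d^2x^k/dλ^2 + Γ^k_{ij} (dx^i/dλ)(dx^j/dλ) = 0.
Non-zero Christoffel symbols:
Γ^r_{r r} = 2*r/(1 - r^2)
Γ^r_{θ θ} = (r^3 + r)/(r^2 - 1)
Γ^θ_{r θ} = (-r^2 - 1)/(r^3 - r)
Substituting (the symmetric pair Γ^k_{ij}, Γ^k_{ji} combines into a factor 2):
d^2r/dλ^2 + (2*r/(1 - r^2)) (dr/dλ)^2 + ((r^3 + r)/(r^2 - 1)) (dθ/dλ)^2 = 0
d^2θ/dλ^2 + ((-2*r^2 - 2)/(r^3 - r)) (dr/dλ)(dθ/dλ) = 0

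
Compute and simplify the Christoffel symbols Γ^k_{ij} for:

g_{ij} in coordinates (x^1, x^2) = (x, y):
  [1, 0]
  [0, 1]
Using Γ^k_{ij} = (1/2) g^{km} (∂_i g_{mj} + ∂_j g_{mi} - ∂_m g_{ij}); the metric is diagonal, so only the m = k term contributes.
Every metric component is constant, so all ∂_m g_{ij} = 0 and every Christoffel symbol vanishes.
All Christoffel symbols are zero.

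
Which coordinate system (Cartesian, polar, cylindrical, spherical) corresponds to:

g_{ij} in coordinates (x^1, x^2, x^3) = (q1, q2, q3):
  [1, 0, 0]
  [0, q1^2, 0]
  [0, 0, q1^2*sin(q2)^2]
The line element ds^2 = dq1^2 + q1^2 dq2^2 + q1^2 sin(q2)^2 dq3^2 is dr^2 + r^2 dθ^2 + r^2 sin(θ)^2 dφ^2 with q1 = r, q2 = θ, q3 = φ.
spherical coordinates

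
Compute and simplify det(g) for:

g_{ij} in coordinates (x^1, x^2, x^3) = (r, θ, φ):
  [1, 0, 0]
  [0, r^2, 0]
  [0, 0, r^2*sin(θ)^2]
Diagonal metric: det(g) = g_{11}·g_{22}·g_{33}
= (1)·(r^2)·(r^2*sin(θ)^2)
det(g) = r^4*sin(θ)^2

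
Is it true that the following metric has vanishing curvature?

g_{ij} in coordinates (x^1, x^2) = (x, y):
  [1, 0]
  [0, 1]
All metric components are constant, so every Christoffel symbol vanishes and R^i_{jkl} = 0.
Yes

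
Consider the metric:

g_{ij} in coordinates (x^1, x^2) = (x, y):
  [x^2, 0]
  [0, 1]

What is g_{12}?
With x^1 = x, x^2 = y, g_{12} = g_{xy} is the row-1, column-2 entry of the matrix.
g_{12} = 0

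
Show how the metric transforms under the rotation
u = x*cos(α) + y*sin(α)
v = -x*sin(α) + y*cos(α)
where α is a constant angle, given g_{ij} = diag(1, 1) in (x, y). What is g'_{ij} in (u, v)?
Invert the transformation: x = u*cos(α) - v*sin(α), y = u*sin(α) + v*cos(α)
g'_{ij} = (∂x^k/∂x'^i)(∂x^l/∂x'^j) g_{kl}; with g_{kl} = δ_{kl} this is Σ_k (∂x^k/∂x'^i)(∂x^k/∂x'^j).
Jacobian: ∂x/∂u = cos(α), ∂x/∂v = -sin(α), ∂y/∂u = sin(α), ∂y/∂v = cos(α)
g'_{uu} = (cos(α))(cos(α)) + (sin(α))(sin(α)) = 1
g'_{uv} = (cos(α))(-sin(α)) + (sin(α))(cos(α)) = 0
g'_{vv} = (-sin(α))(-sin(α)) + (cos(α))(cos(α)) = 1
g'_{ij} = diag(1, 1)
The Euclidean metric is invariant under rotations.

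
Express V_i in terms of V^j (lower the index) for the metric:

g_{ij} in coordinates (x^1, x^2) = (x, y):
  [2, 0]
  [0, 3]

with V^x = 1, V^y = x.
V_i = g_{ij} V^j:
V_x = (2)(1) + (0)(x) = 2
V_y = (0)(1) + (3)(x) = 3*x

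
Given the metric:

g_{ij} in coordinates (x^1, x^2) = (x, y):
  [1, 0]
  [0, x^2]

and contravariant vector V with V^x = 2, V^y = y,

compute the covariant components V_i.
V_i = g_{ij} V^j:
V_x = (1)(2) + (0)(y) = 2
V_y = (0)(2) + (x^2)(y) = x^2*y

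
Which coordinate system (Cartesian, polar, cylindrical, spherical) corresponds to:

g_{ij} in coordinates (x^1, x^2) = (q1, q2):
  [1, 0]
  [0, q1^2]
The line element ds^2 = dq1^2 + q1^2 dq2^2 is dr^2 + r^2 dθ^2 with q1 = r, q2 = θ.
polar coordinates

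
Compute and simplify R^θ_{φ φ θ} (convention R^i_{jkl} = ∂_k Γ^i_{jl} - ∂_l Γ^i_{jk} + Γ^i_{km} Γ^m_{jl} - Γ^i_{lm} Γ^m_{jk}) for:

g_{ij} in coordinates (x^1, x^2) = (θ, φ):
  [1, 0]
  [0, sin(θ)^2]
Non-zero Christoffel symbols (Γ^k_{ij} = Γ^k_{ji}):
Γ^θ_{φ φ} = -sin(2*θ)/2
Γ^φ_{θ φ} = 1/tan(θ)
R^θ_{φ φ θ} = ∂_φ Γ^θ_{φ θ} - ∂_θ Γ^θ_{φ φ} + Γ^θ_{φ m} Γ^m_{φ θ} - Γ^θ_{θ m} Γ^m_{φ φ}
  = (0) - (-cos(2*θ)) + (-cos(θ)^2) - (0) = -sin(θ)^2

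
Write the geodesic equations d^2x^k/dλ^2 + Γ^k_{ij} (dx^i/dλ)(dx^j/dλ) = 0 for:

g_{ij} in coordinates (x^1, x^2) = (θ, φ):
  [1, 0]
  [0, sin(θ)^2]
Geodesic equation: d^2x^k/dλ^2 + Γ^k_{ij} (dx^i/dλ)(dx^j/dλ) = 0.
Non-zero Christoffel symbols:
Γ^θ_{φ φ} = -sin(2*θ)/2
Γ^φ_{θ φ} = 1/tan(θ)
Substituting (the symmetric pair Γ^k_{ij}, Γ^k_{ji} combines into a factor 2):
d^2θ/dλ^2 - (sin(2*θ)/2) (dφ/dλ)^2 = 0
d^2φ/dλ^2 + (2/tan(θ)) (dθ/dλ)(dφ/dλ) = 0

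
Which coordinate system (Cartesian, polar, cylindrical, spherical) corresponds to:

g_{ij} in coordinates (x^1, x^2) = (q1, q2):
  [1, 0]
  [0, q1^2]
The line element ds^2 = dq1^2 + q1^2 dq2^2 is dr^2 + r^2 dθ^2 with q1 = r, q2 = θ.
polar coordinates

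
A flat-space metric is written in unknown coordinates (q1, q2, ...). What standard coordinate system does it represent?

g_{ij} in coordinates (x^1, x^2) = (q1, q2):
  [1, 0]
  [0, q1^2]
The line element ds^2 = dq1^2 + q1^2 dq2^2 is dr^2 + r^2 dθ^2 with q1 = r, q2 = θ.
polar coordinates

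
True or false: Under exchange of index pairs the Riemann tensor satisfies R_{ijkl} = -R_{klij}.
The pair-exchange symmetry has a plus sign: R_{ijkl} = +R_{klij}.
False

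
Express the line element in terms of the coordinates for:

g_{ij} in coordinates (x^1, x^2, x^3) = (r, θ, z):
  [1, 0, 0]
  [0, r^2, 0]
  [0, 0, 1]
ds^2 = g_{ij} dx^i dx^j; only the non-zero components contribute.
ds^2 = dr^2 + r^2 dθ^2 + dz^2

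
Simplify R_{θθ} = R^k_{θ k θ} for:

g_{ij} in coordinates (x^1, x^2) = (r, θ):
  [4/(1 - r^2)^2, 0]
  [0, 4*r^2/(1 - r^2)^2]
Non-zero Christoffel symbols (Γ^k_{ij} = Γ^k_{ji}):
Γ^r_{r r} = 2*r/(1 - r^2)
Γ^r_{θ θ} = (r^3 + r)/(r^2 - 1)
Γ^θ_{r θ} = (-r^2 - 1)/(r^3 - r)
R^r_{θ r θ} = ∂_r Γ^r_{θ θ} - ∂_θ Γ^r_{θ r} + Γ^r_{r m} Γ^m_{θ θ} - Γ^r_{θ m} Γ^m_{θ r}
  = ((r^4 - 4*r^2 - 1)/(r^2 - 1)^2) - (0) + (-2*r^2*(r^2 + 1)/(r^2 - 1)^2) - (-(r^2 + 1)^2/(r^2 - 1)^2) = -4*r^2/(r^2 - 1)^2
R^θ_{θ θ θ} = 0 (a repeated index in an antisymmetric pair)
R_{θθ} = R^r_{θ r θ} + R^θ_{θ θ θ} = (-4*r^2/(r^2 - 1)^2) + (0) = -4*r^2/(r^2 - 1)^2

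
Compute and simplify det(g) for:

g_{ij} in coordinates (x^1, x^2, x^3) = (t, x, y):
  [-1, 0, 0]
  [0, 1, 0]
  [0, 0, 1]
Diagonal metric: det(g) = g_{11}·g_{22}·g_{33}
= (-1)·(1)·(1)
det(g) = -1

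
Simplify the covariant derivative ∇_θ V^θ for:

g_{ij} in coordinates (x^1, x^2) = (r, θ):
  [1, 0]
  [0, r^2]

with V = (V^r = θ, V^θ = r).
Non-zero Christoffel symbols:
Γ^r_{θ θ} = -r
Γ^θ_{r θ} = 1/r
∇_θ V^θ = ∂_θ V^θ + Γ^θ_{θ j} V^j
  = (0) + (1/r)(θ) + (0)(r)
  = θ/r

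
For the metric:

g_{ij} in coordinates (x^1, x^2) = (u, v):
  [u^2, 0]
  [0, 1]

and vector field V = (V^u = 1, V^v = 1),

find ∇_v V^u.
Non-zero Christoffel symbols:
Γ^u_{u u} = 1/u
∇_v V^u = ∂_v V^u + Γ^u_{v j} V^j
  = (0) + (0)(1) + (0)(1)
  = 0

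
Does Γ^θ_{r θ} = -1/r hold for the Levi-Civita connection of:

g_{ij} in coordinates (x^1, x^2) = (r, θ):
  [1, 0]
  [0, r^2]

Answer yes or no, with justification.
Γ^θ_{r θ} = (1/2) g^{θθ} (∂_r g_{θθ} + ∂_θ g_{θr} - ∂_θ g_{rθ}) = (1/2)(1/r^2)((2*r) + (0) - (0)) = 1/r
This differs from the proposed value -1/r.
No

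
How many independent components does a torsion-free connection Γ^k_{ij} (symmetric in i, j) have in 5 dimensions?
Γ^k_{ij} has n choices for the upper index and n(n+1)/2 independent symmetric lower index pairs.
Total = 5 × 5×6/2 = 5 × 15 = 75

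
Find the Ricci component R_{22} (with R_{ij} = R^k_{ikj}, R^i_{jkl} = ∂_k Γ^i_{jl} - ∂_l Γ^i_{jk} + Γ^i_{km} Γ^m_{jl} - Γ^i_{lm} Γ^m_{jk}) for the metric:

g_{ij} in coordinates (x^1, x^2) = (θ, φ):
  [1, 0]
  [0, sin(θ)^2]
Non-zero Christoffel symbols (Γ^k_{ij} = Γ^k_{ji}):
Γ^θ_{φ φ} = -sin(2*θ)/2
Γ^φ_{θ φ} = 1/tan(θ)
R^θ_{φ θ φ} = ∂_θ Γ^θ_{φ φ} - ∂_φ Γ^θ_{φ θ} + Γ^θ_{θ m} Γ^m_{φ φ} - Γ^θ_{φ m} Γ^m_{φ θ}
  = (-cos(2*θ)) - (0) + (0) - (-cos(θ)^2) = sin(θ)^2
R^φ_{φ φ φ} = 0 (a repeated index in an antisymmetric pair)
R_{φφ} = R^θ_{φ θ φ} + R^φ_{φ φ φ} = (sin(θ)^2) + (0) = sin(θ)^2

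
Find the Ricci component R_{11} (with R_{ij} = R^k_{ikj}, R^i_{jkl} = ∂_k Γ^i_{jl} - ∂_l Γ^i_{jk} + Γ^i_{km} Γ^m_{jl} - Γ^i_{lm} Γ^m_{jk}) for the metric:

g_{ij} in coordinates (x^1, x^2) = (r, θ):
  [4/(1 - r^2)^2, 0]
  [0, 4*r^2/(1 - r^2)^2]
Non-zero Christoffel symbols (Γ^k_{ij} = Γ^k_{ji}):
Γ^r_{r r} = 2*r/(1 - r^2)
Γ^r_{θ θ} = (r^3 + r)/(r^2 - 1)
Γ^θ_{r θ} = (-r^2 - 1)/(r^3 - r)
R^r_{r r r} = 0 (a repeated index in an antisymmetric pair)
R^θ_{r θ r} = ∂_θ Γ^θ_{r r} - ∂_r Γ^θ_{r θ} + Γ^θ_{θ m} Γ^m_{r r} - Γ^θ_{r m} Γ^m_{r θ}
  = (0) - ((r^4 + 4*r^2 - 1)/(r^3 - r)^2) + (2*(r^2 + 1)/(r^2 - 1)^2) - ((r^2 + 1)^2/(r^3 - r)^2) = -4/(r^2 - 1)^2
R_{rr} = R^r_{r r r} + R^θ_{r θ r} = (0) + (-4/(r^2 - 1)^2) = -4/(r^2 - 1)^2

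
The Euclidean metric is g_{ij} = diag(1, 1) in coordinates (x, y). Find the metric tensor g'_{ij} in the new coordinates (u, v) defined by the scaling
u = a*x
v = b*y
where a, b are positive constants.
Invert the transformation: x = u/a, y = v/b
g'_{ij} = (∂x^k/∂x'^i)(∂x^l/∂x'^j) g_{kl}; with g_{kl} = δ_{kl} this is Σ_k (∂x^k/∂x'^i)(∂x^k/∂x'^j).
Jacobian: ∂x/∂u = 1/a, ∂x/∂v = 0, ∂y/∂u = 0, ∂y/∂v = 1/b
g'_{uu} = (1/a)(1/a) + (0)(0) = 1/a^2
g'_{uv} = (1/a)(0) + (0)(1/b) = 0
g'_{vv} = (0)(0) + (1/b)(1/b) = 1/b^2
g'_{ij} = diag(1/a^2, 1/b^2)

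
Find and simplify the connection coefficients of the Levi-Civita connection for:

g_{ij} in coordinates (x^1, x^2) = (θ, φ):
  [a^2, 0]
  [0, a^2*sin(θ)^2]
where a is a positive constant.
Using Γ^k_{ij} = (1/2) g^{km} (∂_i g_{mj} + ∂_j g_{mi} - ∂_m g_{ij}); the metric is diagonal, so only the m = k term contributes.
Non-zero symbols (using the symmetry Γ^k_{ij} = Γ^k_{ji}):
Γ^θ_{φ φ} = (1/2) g^{θθ} (∂_φ g_{θφ} + ∂_φ g_{θφ} - ∂_θ g_{φφ}) = (1/2)(1/a^2)((0) + (0) - (a^2*sin(2*θ))) = -sin(2*θ)/2
Γ^φ_{θ φ} = (1/2) g^{φφ} (∂_θ g_{φφ} + ∂_φ g_{φθ} - ∂_φ g_{θφ}) = (1/2)(1/(a^2*sin(θ)^2))((a^2*sin(2*θ)) + (0) - (0)) = 1/tan(θ)
All other Christoffel symbols are zero.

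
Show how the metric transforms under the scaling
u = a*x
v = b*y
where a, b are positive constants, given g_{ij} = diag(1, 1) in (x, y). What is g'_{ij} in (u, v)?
Invert the transformation: x = u/a, y = v/b
g'_{ij} = (∂x^k/∂x'^i)(∂x^l/∂x'^j) g_{kl}; with g_{kl} = δ_{kl} this is Σ_k (∂x^k/∂x'^i)(∂x^k/∂x'^j).
Jacobian: ∂x/∂u = 1/a, ∂x/∂v = 0, ∂y/∂u = 0, ∂y/∂v = 1/b
g'_{uu} = (1/a)(1/a) + (0)(0) = 1/a^2
g'_{uv} = (1/a)(0) + (0)(1/b) = 0
g'_{vv} = (0)(0) + (1/b)(1/b) = 1/b^2
g'_{ij} = diag(1/a^2, 1/b^2)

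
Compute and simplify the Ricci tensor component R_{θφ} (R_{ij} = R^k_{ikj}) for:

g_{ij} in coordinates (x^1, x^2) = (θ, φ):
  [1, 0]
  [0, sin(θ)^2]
Non-zero Christoffel symbols (Γ^k_{ij} = Γ^k_{ji}):
Γ^θ_{φ φ} = -sin(2*θ)/2
Γ^φ_{θ φ} = 1/tan(θ)
R^θ_{θ θ φ} = 0 (a repeated index in an antisymmetric pair)
R^φ_{θ φ φ} = 0 (a repeated index in an antisymmetric pair)
R_{θφ} = R^θ_{θ θ φ} + R^φ_{θ φ φ} = (0) + (0) = 0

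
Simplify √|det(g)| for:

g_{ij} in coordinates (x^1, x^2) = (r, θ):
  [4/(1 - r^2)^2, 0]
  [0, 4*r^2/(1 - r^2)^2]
det(g) = 16*r^2/(1 - r^2)^4
√|det(g)| = 4*r/(r^2 - 1)^2
Volume element: dV = 4*r/(r^2 - 1)^2 dr dθ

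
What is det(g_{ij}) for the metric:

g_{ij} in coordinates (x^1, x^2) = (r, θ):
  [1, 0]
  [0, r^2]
For a 2×2 metric: det(g) = g_{11}·g_{22} - g_{12}·g_{21}
= (1)·(r^2) - (0)·(0)
= r^2 - 0
det(g) = r^2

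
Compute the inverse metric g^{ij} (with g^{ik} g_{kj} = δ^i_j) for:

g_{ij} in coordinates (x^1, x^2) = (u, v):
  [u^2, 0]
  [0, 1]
The metric is diagonal, so g^{ij} is diagonal with entries 1/g_{ii}: diag(1/(u^2), 1).
g^{ij}:
  [1/u^2, 0]
  [0, 1]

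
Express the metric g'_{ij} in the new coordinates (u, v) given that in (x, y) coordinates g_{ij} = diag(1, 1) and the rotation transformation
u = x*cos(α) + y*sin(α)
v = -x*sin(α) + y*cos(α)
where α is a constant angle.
Invert the transformation: x = u*cos(α) - v*sin(α), y = u*sin(α) + v*cos(α)
g'_{ij} = (∂x^k/∂x'^i)(∂x^l/∂x'^j) g_{kl}; with g_{kl} = δ_{kl} this is Σ_k (∂x^k/∂x'^i)(∂x^k/∂x'^j).
Jacobian: ∂x/∂u = cos(α), ∂x/∂v = -sin(α), ∂y/∂u = sin(α), ∂y/∂v = cos(α)
g'_{uu} = (cos(α))(cos(α)) + (sin(α))(sin(α)) = 1
g'_{uv} = (cos(α))(-sin(α)) + (sin(α))(cos(α)) = 0
g'_{vv} = (-sin(α))(-sin(α)) + (cos(α))(cos(α)) = 1
g'_{ij} = diag(1, 1)
The Euclidean metric is invariant under rotations.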